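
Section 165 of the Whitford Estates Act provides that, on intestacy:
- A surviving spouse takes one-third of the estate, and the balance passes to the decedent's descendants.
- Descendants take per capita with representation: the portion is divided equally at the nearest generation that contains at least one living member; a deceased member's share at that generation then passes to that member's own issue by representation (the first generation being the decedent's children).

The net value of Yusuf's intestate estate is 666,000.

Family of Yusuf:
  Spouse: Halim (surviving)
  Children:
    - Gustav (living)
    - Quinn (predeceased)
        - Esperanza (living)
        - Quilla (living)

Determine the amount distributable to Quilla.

Halim takes one-third of 666,000 = 222,000. The remaining 444,000 passes to the descendants.
The descendants' portion (444,000) is divided into 2 shares of 222,000: Gustav takes 222,000; Quinn's 222,000 share passes to Quinn's issue.
Quinn's share (222,000) is divided into 2 shares of 111,000: Esperanza and Quilla each take 111,000.

Quilla receives 111,000.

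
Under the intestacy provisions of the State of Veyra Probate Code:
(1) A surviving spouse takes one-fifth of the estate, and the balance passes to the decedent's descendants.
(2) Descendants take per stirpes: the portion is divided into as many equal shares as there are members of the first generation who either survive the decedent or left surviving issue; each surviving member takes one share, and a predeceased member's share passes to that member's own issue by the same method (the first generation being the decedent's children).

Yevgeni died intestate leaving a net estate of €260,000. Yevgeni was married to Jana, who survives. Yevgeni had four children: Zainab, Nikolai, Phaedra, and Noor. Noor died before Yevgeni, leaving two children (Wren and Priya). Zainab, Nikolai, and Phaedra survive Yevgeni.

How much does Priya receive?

Jana takes one-fifth of €260,000 = €52,000. The remaining €208,000 passes to the descendants.
The descendants' portion (€208,000) is divided into 4 shares of €52,000: Zainab, Nikolai, and Phaedra each take €52,000; Noor's €52,000 share passes to Noor's issue.
Noor's share (€52,000) is divided into 2 shares of €26,000: Wren and Priya each take €26,000.

Priya receives €26,000.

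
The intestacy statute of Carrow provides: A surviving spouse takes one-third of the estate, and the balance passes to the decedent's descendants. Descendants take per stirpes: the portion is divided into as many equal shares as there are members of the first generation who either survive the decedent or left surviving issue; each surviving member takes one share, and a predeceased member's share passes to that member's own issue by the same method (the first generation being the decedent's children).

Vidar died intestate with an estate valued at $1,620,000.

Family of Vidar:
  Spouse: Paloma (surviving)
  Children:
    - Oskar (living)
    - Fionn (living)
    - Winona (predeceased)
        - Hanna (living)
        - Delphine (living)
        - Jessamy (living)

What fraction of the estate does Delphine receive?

Delphine receives 2/27 of the estate.

Paloma takes one-third of $1,620,000 = $540,000. The remaining $1,080,000 passes to the descendants.
The descendants' portion ($1,080,000) is divided into 3 shares of $360,000: Oskar and Fionn each take $360,000; Winona's $360,000 share passes to Winona's issue.
Winona's share ($360,000) is divided into 3 shares of $120,000: Hanna, Delphine, and Jessamy each take $120,000.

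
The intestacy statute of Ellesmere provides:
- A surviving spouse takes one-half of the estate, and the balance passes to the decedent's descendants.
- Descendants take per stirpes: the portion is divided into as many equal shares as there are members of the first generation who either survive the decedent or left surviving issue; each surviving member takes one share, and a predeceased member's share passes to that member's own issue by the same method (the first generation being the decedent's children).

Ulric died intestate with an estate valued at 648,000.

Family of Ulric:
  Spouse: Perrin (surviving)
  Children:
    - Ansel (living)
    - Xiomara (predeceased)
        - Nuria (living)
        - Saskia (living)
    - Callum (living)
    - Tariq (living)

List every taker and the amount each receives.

Perrin: 324,000; Ansel: 81,000; Nuria: 40,500; Saskia: 40,500; Callum: 81,000; Tariq: 81,000

Perrin takes one-half of 648,000 = 324,000. The remaining 324,000 passes to the descendants.
The descendants' portion (324,000) is divided into 4 shares of 81,000: Ansel, Callum, and Tariq each take 81,000; Xiomara's 81,000 share passes to Xiomara's issue.
Xiomara's share (81,000) is divided into 2 shares of 40,500: Nuria and Saskia each take 40,500.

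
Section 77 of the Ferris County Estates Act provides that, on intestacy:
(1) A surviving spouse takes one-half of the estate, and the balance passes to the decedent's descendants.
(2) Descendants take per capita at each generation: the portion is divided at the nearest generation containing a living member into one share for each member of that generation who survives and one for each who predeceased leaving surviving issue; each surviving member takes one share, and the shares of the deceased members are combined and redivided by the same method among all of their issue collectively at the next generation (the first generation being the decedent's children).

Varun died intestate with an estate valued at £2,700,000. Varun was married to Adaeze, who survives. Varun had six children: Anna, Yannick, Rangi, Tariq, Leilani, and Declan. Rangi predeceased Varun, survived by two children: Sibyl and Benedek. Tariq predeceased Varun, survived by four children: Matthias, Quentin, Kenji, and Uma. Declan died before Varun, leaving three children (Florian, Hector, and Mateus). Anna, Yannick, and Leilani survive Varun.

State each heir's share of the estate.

Adaeze: £1,350,000; Anna: £225,000; Yannick: £225,000; Sibyl: £75,000; Benedek: £75,000; Matthias: £75,000; Quentin: £75,000; Kenji: £75,000; Uma: £75,000; Leilani: £225,000; Florian: £75,000; Hector: £75,000; Mateus: £75,000

Adaeze takes one-half of £2,700,000 = £1,350,000. The remaining £1,350,000 passes to the descendants.
The descendants' portion (£1,350,000) is divided at the children's generation into 6 shares of £225,000. Anna, Yannick, and Leilani each take £225,000. The 3 shares of the deceased (Rangi, Tariq, and Declan) are combined into a pool of £675,000.
That pool (£675,000) is divided at the grandchildren's generation equally among Sibyl, Benedek, Matthias, Quentin, Kenji, Uma, Florian, Hector, and Mateus: £75,000 each.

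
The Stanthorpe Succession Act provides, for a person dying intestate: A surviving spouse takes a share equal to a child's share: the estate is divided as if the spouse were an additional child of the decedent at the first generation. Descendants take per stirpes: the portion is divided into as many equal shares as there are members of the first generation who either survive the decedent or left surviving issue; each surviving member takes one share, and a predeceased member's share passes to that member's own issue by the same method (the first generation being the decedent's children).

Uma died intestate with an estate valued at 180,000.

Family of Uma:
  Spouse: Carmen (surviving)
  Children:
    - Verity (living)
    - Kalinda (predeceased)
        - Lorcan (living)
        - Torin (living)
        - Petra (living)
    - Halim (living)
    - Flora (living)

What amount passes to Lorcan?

The spouse counts as an additional share at the children's level, so there are 5 primary shares of 36,000. Carmen takes one such share (36,000).
The children's combined portion (144,000) is divided into 4 shares of 36,000: Verity, Halim, and Flora each take 36,000; Kalinda's 36,000 share passes to Kalinda's issue.
Kalinda's share (36,000) is divided into 3 shares of 12,000: Lorcan, Torin, and Petra each take 12,000.

Lorcan receives 12,000.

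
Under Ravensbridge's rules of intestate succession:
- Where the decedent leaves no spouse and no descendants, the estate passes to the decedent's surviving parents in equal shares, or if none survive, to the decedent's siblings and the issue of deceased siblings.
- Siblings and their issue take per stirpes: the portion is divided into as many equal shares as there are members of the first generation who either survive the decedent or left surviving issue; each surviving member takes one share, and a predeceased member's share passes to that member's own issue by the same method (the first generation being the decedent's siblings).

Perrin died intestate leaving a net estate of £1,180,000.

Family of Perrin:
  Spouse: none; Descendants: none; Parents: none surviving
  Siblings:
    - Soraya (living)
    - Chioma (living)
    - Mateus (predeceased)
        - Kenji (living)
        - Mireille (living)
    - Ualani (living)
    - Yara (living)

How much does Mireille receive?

The entire £1,180,000 passes to the siblings and their issue.
That amount (£1,180,000) is divided into 5 shares of £236,000: Soraya, Chioma, Ualani, and Yara each take £236,000; Mateus's £236,000 share passes to Mateus's issue.
Mateus's share (£236,000) is divided into 2 shares of £118,000: Kenji and Mireille each take £118,000.

Mireille receives £118,000.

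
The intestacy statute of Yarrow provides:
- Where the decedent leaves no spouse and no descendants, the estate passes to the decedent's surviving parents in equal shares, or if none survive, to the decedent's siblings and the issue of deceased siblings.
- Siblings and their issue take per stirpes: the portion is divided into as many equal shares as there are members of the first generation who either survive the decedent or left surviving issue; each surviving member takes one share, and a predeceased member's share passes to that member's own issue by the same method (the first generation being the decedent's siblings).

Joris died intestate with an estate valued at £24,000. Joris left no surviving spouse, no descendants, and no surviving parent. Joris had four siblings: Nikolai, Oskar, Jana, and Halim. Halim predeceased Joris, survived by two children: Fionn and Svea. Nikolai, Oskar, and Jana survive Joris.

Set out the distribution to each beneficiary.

Nikolai: £6,000; Oskar: £6,000; Jana: £6,000; Fionn: £3,000; Svea: £3,000

The entire £24,000 passes to the siblings and their issue.
That amount (£24,000) is divided into 4 shares of £6,000: Nikolai, Oskar, and Jana each take £6,000; Halim's £6,000 share passes to Halim's issue.
Halim's share (£6,000) is divided into 2 shares of £3,000: Fionn and Svea each take £3,000.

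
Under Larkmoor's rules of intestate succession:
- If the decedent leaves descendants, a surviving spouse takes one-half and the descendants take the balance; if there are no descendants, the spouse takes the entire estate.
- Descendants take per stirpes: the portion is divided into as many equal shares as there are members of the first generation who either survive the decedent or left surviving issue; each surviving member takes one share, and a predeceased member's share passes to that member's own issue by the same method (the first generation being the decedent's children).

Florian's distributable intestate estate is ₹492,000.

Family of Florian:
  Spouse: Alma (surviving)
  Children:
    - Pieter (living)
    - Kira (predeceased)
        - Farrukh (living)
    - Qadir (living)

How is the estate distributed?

Alma: ₹246,000; Pieter: ₹82,000; Farrukh: ₹82,000; Qadir: ₹82,000

Alma takes one-half of ₹492,000 = ₹246,000. The remaining ₹246,000 passes to the descendants.
The descendants' portion (₹246,000) is divided into 3 shares of ₹82,000: Pieter and Qadir each take ₹82,000; Kira's ₹82,000 share passes to Kira's issue.
Kira's share (₹82,000) passes entirely to Farrukh.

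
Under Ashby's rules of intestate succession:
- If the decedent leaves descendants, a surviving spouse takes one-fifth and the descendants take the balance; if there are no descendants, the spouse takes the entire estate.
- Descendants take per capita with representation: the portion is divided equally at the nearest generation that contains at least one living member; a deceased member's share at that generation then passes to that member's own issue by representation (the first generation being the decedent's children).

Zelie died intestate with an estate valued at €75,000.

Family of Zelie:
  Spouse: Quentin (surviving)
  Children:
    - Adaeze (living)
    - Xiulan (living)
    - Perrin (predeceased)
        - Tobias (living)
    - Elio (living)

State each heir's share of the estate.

Quentin: €15,000; Adaeze: €15,000; Xiulan: €15,000; Tobias: €15,000; Elio: €15,000

Quentin takes one-fifth of €75,000 = €15,000. The remaining €60,000 passes to the descendants.
The descendants' portion (€60,000) is divided into 4 shares of €15,000: Adaeze, Xiulan, and Elio each take €15,000; Perrin's €15,000 share passes to Perrin's issue.
Perrin's share (€15,000) passes entirely to Tobias.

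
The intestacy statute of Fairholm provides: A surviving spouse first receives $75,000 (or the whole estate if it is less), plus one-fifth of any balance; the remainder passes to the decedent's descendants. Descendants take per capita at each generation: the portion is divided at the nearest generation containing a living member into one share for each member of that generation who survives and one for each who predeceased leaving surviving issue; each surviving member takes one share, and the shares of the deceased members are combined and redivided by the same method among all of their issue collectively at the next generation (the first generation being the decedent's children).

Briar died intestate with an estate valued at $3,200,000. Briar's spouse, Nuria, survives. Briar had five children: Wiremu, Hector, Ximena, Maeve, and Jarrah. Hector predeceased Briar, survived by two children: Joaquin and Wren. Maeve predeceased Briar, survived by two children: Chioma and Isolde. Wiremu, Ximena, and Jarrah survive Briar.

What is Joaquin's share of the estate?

Nuria first takes $75,000, leaving a balance of $3,125,000. Nuria then takes one-fifth of the balance ($625,000), for a total of $700,000. The remaining $2,500,000 passes to the descendants.
The descendants' portion ($2,500,000) is divided at the children's generation into 5 shares of $500,000. Wiremu, Ximena, and Jarrah each take $500,000. The 2 shares of the deceased (Hector and Maeve) are combined into a pool of $1,000,000.
That pool ($1,000,000) is divided at the grandchildren's generation equally among Joaquin, Wren, Chioma, and Isolde: $250,000 each.

Joaquin receives $250,000.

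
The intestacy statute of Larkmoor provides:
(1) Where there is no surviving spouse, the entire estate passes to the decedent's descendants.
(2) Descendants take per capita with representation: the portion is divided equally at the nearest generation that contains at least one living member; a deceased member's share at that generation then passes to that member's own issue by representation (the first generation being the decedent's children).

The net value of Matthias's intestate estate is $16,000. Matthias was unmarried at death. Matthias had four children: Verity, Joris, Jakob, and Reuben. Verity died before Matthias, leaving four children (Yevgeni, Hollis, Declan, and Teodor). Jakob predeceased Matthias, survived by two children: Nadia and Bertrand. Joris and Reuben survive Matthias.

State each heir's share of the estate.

The entire $16,000 passes to the descendants.
That amount ($16,000) is divided into 4 shares of $4,000: Joris and Reuben each take $4,000; Verity's $4,000 share passes to Verity's issue; Jakob's $4,000 share passes to Jakob's issue.
Verity's share ($4,000) is divided into 4 shares of $1,000: Yevgeni, Hollis, Declan, and Teodor each take $1,000.
Jakob's share ($4,000) is divided into 2 shares of $2,000: Nadia and Bertrand each take $2,000.

Yevgeni: $1,000; Hollis: $1,000; Declan: $1,000; Teodor: $1,000; Joris: $4,000; Nadia: $2,000; Bertrand: $2,000; Reuben: $4,000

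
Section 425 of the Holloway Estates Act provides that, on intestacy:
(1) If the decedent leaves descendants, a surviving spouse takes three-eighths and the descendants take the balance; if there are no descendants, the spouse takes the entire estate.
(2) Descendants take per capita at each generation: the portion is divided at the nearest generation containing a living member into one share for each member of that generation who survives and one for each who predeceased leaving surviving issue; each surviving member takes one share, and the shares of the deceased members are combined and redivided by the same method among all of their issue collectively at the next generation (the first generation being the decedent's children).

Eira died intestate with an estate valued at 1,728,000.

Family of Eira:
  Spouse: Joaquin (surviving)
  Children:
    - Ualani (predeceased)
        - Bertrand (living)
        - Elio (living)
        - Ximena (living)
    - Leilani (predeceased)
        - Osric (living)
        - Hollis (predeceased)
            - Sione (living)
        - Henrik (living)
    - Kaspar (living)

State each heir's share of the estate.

Joaquin takes three-eighths of 1,728,000 = 648,000. The remaining 1,080,000 passes to the descendants.
The descendants' portion (1,080,000) is divided at the children's generation into 3 shares of 360,000. Kaspar takes 360,000. The 2 shares of the deceased (Ualani and Leilani) are combined into a pool of 720,000.
That pool (720,000) is divided at the grandchildren's generation into 6 shares of 120,000. Bertrand, Elio, Ximena, Osric, and Henrik each take 120,000. The remaining share for the deceased Hollis (120,000) is carried to the next generation.
That pool (120,000) passes entirely to Sione, the sole taker at the great-grandchildren's generation.

Joaquin: 648,000; Bertrand: 120,000; Elio: 120,000; Ximena: 120,000; Osric: 120,000; Sione: 120,000; Henrik: 120,000; Kaspar: 360,000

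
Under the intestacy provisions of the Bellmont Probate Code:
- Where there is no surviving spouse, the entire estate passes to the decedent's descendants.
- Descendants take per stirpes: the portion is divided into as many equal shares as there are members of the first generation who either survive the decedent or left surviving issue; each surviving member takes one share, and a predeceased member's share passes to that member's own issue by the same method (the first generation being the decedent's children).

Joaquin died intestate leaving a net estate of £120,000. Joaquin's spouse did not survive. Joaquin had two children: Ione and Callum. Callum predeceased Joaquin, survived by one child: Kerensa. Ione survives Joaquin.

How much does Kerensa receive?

Kerensa receives £60,000.

The entire £120,000 passes to the descendants.
That amount (£120,000) is divided into 2 shares of £60,000: Ione takes £60,000; Callum's £60,000 share passes to Callum's issue.
Callum's share (£60,000) passes entirely to Kerensa.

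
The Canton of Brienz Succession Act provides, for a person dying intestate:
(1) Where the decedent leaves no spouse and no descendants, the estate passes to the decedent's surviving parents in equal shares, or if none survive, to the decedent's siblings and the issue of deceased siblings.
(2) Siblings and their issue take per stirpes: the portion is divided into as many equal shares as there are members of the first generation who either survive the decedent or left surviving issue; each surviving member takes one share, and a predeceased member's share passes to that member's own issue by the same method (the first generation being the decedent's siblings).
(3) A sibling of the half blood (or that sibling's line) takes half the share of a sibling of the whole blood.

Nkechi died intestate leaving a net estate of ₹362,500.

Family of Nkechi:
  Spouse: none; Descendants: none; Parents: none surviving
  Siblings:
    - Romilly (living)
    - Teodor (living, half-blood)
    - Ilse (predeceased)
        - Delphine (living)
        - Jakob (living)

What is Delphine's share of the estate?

Delphine receives ₹72,500.

The entire ₹362,500 passes to the siblings and their issue.
Counting each half-blood sibling's line as half a unit, there are 5/2 units in ₹362,500, so one unit is ₹145,000. Whole-blood lines (Romilly and Ilse) take ₹145,000 each; half-blood lines (Teodor) take ₹72,500 each.
Ilse's share (₹145,000) is divided into 2 shares of ₹72,500: Delphine and Jakob each take ₹72,500.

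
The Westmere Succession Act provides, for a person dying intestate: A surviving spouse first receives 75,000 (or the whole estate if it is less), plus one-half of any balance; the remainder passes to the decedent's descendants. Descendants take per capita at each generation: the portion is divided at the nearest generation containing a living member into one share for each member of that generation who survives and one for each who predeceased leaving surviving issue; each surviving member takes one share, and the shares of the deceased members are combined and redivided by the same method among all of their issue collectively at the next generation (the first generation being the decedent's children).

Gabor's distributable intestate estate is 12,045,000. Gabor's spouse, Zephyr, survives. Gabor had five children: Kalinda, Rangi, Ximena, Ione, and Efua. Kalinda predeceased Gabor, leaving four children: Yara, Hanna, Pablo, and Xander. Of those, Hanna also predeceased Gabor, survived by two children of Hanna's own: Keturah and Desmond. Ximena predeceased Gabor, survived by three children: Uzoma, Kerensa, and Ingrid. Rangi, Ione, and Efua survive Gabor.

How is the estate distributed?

Zephyr: 6,060,000; Yara: 342,000; Keturah: 171,000; Desmond: 171,000; Pablo: 342,000; Xander: 342,000; Rangi: 1,197,000; Uzoma: 342,000; Kerensa: 342,000; Ingrid: 342,000; Ione: 1,197,000; Efua: 1,197,000

Zephyr first takes 75,000, leaving a balance of 11,970,000. Zephyr then takes one-half of the balance (5,985,000), for a total of 6,060,000. The remaining 5,985,000 passes to the descendants.
The descendants' portion (5,985,000) is divided at the children's generation into 5 shares of 1,197,000. Rangi, Ione, and Efua each take 1,197,000. The 2 shares of the deceased (Kalinda and Ximena) are combined into a pool of 2,394,000.
That pool (2,394,000) is divided at the grandchildren's generation into 7 shares of 342,000. Yara, Pablo, Xander, Uzoma, Kerensa, and Ingrid each take 342,000. The remaining share for the deceased Hanna (342,000) is carried to the next generation.
That pool (342,000) is divided at the great-grandchildren's generation equally among Keturah and Desmond: 171,000 each.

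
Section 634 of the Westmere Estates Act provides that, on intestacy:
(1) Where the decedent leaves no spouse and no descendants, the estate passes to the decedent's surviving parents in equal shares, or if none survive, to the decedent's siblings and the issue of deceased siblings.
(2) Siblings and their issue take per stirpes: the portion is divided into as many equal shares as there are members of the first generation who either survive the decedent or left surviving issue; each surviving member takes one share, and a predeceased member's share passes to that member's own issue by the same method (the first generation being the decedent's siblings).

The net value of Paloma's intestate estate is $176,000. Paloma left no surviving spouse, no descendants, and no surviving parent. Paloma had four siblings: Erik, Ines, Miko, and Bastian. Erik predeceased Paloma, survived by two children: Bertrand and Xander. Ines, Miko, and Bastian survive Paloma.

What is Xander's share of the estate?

The entire $176,000 passes to the siblings and their issue.
That amount ($176,000) is divided into 4 shares of $44,000: Ines, Miko, and Bastian each take $44,000; Erik's $44,000 share passes to Erik's issue.
Erik's share ($44,000) is divided into 2 shares of $22,000: Bertrand and Xander each take $22,000.

Xander receives $22,000.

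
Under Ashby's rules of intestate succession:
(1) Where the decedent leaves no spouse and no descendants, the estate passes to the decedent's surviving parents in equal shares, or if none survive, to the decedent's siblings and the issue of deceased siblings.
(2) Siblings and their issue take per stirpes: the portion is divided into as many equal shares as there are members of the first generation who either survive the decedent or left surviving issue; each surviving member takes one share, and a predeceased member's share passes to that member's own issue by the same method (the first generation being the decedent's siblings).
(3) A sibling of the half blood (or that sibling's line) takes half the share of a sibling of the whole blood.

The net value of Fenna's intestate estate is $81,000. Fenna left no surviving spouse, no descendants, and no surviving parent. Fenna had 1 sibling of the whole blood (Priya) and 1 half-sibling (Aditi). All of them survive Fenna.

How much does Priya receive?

The entire $81,000 passes to the siblings and their issue.
Counting each half-blood sibling's line as half a unit, there are 3/2 units in $81,000, so one unit is $54,000. Whole-blood lines (Priya) take $54,000 each; half-blood lines (Aditi) take $27,000 each.

Priya receives $54,000.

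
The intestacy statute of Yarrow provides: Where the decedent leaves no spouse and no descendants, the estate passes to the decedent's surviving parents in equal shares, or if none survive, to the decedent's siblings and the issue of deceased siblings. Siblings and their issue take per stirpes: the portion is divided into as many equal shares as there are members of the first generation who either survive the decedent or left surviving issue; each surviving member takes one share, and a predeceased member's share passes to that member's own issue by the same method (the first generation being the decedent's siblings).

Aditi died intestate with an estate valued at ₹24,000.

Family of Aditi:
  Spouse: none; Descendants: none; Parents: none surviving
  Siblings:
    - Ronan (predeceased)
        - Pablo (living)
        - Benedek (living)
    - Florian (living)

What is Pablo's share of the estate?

Pablo receives ₹6,000.

The entire ₹24,000 passes to the siblings and their issue.
That amount (₹24,000) is divided into 2 shares of ₹12,000: Florian takes ₹12,000; Ronan's ₹12,000 share passes to Ronan's issue.
Ronan's share (₹12,000) is divided into 2 shares of ₹6,000: Pablo and Benedek each take ₹6,000.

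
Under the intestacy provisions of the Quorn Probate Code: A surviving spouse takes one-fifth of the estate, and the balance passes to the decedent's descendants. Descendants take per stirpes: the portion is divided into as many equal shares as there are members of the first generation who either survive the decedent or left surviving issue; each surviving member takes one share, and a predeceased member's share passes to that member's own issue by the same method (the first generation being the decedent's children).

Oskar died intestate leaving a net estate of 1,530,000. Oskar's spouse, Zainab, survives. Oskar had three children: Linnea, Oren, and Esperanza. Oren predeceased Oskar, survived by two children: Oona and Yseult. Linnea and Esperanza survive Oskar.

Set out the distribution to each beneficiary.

Zainab: 306,000; Linnea: 408,000; Oona: 204,000; Yseult: 204,000; Esperanza: 408,000

Zainab takes one-fifth of 1,530,000 = 306,000. The remaining 1,224,000 passes to the descendants.
The descendants' portion (1,224,000) is divided into 3 shares of 408,000: Linnea and Esperanza each take 408,000; Oren's 408,000 share passes to Oren's issue.
Oren's share (408,000) is divided into 2 shares of 204,000: Oona and Yseult each take 204,000.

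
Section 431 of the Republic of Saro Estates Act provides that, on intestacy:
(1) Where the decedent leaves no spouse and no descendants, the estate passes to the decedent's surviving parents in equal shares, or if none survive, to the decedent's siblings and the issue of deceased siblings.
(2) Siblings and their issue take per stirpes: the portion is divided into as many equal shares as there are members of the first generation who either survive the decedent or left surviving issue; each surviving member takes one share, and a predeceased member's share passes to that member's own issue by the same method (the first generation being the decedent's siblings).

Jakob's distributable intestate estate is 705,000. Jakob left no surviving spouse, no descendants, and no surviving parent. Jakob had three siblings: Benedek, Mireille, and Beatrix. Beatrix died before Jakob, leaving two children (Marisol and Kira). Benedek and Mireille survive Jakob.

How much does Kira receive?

Kira receives 117,500.

The entire 705,000 passes to the siblings and their issue.
That amount (705,000) is divided into 3 shares of 235,000: Benedek and Mireille each take 235,000; Beatrix's 235,000 share passes to Beatrix's issue.
Beatrix's share (235,000) is divided into 2 shares of 117,500: Marisol and Kira each take 117,500.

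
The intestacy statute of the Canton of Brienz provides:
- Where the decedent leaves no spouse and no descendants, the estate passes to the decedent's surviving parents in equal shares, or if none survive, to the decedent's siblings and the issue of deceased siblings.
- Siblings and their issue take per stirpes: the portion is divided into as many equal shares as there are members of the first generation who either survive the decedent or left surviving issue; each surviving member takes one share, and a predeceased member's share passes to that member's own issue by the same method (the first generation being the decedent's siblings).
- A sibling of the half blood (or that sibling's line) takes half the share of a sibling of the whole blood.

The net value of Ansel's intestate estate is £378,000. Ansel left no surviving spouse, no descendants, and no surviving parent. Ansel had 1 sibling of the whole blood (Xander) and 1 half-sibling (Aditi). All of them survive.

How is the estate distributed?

Aditi: £126,000; Xander: £252,000

The entire £378,000 passes to the siblings and their issue.
Counting each half-blood sibling's line as half a unit, there are 3/2 units in £378,000, so one unit is £252,000. Whole-blood lines (Xander) take £252,000 each; half-blood lines (Aditi) take £126,000 each.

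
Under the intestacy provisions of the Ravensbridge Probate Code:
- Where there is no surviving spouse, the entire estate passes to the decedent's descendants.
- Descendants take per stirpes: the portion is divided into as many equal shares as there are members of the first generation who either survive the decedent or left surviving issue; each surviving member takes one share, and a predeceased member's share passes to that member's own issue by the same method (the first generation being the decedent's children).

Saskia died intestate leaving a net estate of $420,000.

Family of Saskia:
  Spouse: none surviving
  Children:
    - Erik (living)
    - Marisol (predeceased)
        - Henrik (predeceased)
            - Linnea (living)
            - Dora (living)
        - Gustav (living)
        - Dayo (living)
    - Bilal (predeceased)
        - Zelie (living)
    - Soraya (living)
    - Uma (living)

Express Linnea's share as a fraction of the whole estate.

Linnea receives 1/30 of the estate.

The entire $420,000 passes to the descendants.
That amount ($420,000) is divided into 5 shares of $84,000: Erik, Soraya, and Uma each take $84,000; Marisol's $84,000 share passes to Marisol's issue; Bilal's $84,000 share passes to Bilal's issue.
Marisol's share ($84,000) is divided into 3 shares of $28,000: Gustav and Dayo each take $28,000; Henrik's $28,000 share passes to Henrik's issue.
Henrik's share ($28,000) is divided into 2 shares of $14,000: Linnea and Dora each take $14,000.
Bilal's share ($84,000) passes entirely to Zelie.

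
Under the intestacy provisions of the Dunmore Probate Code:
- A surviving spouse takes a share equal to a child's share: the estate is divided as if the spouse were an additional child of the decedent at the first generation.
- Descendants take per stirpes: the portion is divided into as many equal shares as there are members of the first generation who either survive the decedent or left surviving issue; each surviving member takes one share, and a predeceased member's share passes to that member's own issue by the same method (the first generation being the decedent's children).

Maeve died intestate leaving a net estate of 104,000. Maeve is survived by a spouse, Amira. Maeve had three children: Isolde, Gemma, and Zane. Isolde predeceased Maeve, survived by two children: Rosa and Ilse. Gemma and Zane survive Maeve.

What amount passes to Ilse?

Ilse receives 13,000.

The spouse counts as an additional share at the children's level, so there are 4 primary shares of 26,000. Amira takes one such share (26,000).
The children's combined portion (78,000) is divided into 3 shares of 26,000: Gemma and Zane each take 26,000; Isolde's 26,000 share passes to Isolde's issue.
Isolde's share (26,000) is divided into 2 shares of 13,000: Rosa and Ilse each take 13,000.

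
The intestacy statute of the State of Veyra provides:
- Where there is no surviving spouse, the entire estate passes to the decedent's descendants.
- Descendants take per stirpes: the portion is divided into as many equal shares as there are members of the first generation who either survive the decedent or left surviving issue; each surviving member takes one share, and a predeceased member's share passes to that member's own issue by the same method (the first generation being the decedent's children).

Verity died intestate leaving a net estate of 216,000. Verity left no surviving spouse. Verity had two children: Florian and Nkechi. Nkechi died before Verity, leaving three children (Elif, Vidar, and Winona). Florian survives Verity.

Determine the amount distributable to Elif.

The entire 216,000 passes to the descendants.
That amount (216,000) is divided into 2 shares of 108,000: Florian takes 108,000; Nkechi's 108,000 share passes to Nkechi's issue.
Nkechi's share (108,000) is divided into 3 shares of 36,000: Elif, Vidar, and Winona each take 36,000.

Elif receives 36,000.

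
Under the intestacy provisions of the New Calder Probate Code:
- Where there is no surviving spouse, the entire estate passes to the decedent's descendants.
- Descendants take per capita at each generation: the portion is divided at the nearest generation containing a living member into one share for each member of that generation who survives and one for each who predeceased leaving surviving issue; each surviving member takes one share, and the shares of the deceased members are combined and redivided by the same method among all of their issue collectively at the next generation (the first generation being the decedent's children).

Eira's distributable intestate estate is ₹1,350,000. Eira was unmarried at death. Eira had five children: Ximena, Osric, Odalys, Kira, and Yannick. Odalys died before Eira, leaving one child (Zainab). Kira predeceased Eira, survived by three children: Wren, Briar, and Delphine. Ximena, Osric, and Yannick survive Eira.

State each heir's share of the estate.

Ximena: ₹270,000; Osric: ₹270,000; Zainab: ₹135,000; Wren: ₹135,000; Briar: ₹135,000; Delphine: ₹135,000; Yannick: ₹270,000

The entire ₹1,350,000 passes to the descendants.
That amount (₹1,350,000) is divided at the children's generation into 5 shares of ₹270,000. Ximena, Osric, and Yannick each take ₹270,000. The 2 shares of the deceased (Odalys and Kira) are combined into a pool of ₹540,000.
That pool (₹540,000) is divided at the grandchildren's generation equally among Zainab, Wren, Briar, and Delphine: ₹135,000 each.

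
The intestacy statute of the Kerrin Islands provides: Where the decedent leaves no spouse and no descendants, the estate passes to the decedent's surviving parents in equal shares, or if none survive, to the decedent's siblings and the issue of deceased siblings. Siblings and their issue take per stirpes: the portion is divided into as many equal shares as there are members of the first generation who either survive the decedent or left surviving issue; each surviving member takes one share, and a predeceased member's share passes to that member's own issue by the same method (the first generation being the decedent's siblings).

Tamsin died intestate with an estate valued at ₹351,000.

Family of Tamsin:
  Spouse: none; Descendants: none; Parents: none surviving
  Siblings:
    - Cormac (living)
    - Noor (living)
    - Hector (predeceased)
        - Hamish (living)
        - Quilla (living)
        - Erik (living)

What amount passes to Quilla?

Quilla receives ₹39,000.

The entire ₹351,000 passes to the siblings and their issue.
That amount (₹351,000) is divided into 3 shares of ₹117,000: Cormac and Noor each take ₹117,000; Hector's ₹117,000 share passes to Hector's issue.
Hector's share (₹117,000) is divided into 3 shares of ₹39,000: Hamish, Quilla, and Erik each take ₹39,000.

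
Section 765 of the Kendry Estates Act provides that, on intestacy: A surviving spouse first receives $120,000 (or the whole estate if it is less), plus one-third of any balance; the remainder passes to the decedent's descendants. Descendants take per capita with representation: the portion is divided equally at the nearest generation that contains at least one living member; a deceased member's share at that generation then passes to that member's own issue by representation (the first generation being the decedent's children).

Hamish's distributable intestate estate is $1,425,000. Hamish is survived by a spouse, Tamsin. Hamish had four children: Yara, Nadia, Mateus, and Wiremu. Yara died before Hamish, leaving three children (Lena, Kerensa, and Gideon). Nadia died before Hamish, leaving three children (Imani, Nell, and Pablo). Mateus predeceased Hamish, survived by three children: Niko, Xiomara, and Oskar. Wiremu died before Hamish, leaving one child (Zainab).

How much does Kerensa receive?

Kerensa receives $87,000.

Tamsin first takes $120,000, leaving a balance of $1,305,000. Tamsin then takes one-third of the balance ($435,000), for a total of $555,000. The remaining $870,000 passes to the descendants.
No child survives, so the initial division is made at the grandchildren's generation.
The descendants' portion ($870,000) is divided into 10 shares of $87,000: Lena, Kerensa, Gideon, Imani, Nell, Pablo, Niko, Xiomara, Oskar, and Zainab each take $87,000.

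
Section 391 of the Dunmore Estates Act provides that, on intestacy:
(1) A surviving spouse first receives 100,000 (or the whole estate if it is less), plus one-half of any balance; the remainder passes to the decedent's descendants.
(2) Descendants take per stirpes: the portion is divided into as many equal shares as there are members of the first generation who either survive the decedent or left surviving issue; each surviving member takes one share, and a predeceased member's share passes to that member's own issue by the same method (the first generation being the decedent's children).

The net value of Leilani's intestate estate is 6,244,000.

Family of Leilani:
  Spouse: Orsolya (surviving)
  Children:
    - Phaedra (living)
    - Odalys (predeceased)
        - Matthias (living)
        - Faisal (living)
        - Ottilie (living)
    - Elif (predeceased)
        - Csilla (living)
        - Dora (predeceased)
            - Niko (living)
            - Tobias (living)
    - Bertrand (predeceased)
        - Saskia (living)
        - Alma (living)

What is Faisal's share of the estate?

Faisal receives 256,000.

Orsolya first takes 100,000, leaving a balance of 6,144,000. Orsolya then takes one-half of the balance (3,072,000), for a total of 3,172,000. The remaining 3,072,000 passes to the descendants.
The descendants' portion (3,072,000) is divided into 4 shares of 768,000: Phaedra takes 768,000; Odalys's 768,000 share passes to Odalys's issue; Elif's 768,000 share passes to Elif's issue; Bertrand's 768,000 share passes to Bertrand's issue.
Odalys's share (768,000) is divided into 3 shares of 256,000: Matthias, Faisal, and Ottilie each take 256,000.
Elif's share (768,000) is divided into 2 shares of 384,000: Csilla takes 384,000; Dora's 384,000 share passes to Dora's issue.
Dora's share (384,000) is divided into 2 shares of 192,000: Niko and Tobias each take 192,000.
Bertrand's share (768,000) is divided into 2 shares of 384,000: Saskia and Alma each take 384,000.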